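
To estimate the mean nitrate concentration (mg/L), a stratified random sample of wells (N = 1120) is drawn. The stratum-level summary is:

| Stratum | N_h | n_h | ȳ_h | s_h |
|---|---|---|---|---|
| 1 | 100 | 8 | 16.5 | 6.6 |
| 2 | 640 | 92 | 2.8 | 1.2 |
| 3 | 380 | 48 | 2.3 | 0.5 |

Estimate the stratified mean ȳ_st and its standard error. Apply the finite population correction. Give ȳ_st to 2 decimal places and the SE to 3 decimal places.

ȳ_st = Σ W_h ȳ_h = (100·16.5 + 640·2.8 + 380·2.3)/1120 = 3.85357
V̂(ȳ_st) = Σ W_h² (1 − n_h/N_h) s_h²/n_h, with W_h = N_h/N and N = 1120:
  stratum 1: (100/1120)²·(1 − 8/100)·6.6²/8 = 0.0399346
  stratum 2: (640/1120)²·(1 − 92/640)·1.2²/92 = 0.00437622
  stratum 3: (380/1120)²·(1 − 48/380)·0.5²/48 = 0.000523823
V̂(ȳ_st) = 0.0448347
SE(ȳ_st) = √0.0448347 = 0.211742

ȳ_st ≈ 3.85, SE ≈ 0.212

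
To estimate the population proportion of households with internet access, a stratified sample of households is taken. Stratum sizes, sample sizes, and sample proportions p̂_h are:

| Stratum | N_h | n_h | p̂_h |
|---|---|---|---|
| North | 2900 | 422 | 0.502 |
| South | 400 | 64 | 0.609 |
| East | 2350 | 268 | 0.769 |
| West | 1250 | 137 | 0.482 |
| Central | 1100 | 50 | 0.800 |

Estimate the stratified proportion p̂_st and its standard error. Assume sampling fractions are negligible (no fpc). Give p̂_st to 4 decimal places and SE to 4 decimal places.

p̂_st ≈ 0.6236, SE ≈ 0.0159

N = 8000; stratum weights W_h = N_h/N.
p̂_st = Σ W_h p̂_h = (2900·0.502 + 400·0.609 + 2350·0.769 + 1250·0.482 + 1100·0.800)/8000 = 0.62363
V̂(p̂_st) = Σ W_h² p̂_h(1−p̂_h)/(n_h−1):
  stratum North: (2900/8000)²·0.502·0.498/421 = 7.8031e-05
  stratum South: (400/8000)²·0.609·0.391/63 = 9.44917e-06
  stratum East: (2350/8000)²·0.769·0.231/267 = 5.74094e-05
  stratum West: (1250/8000)²·0.482·0.518/136 = 4.48206e-05
  stratum Central: (1100/8000)²·0.800·0.200/49 = 6.17347e-05
V̂(p̂_st) = 0.000251445; SE = √V̂ = 0.015857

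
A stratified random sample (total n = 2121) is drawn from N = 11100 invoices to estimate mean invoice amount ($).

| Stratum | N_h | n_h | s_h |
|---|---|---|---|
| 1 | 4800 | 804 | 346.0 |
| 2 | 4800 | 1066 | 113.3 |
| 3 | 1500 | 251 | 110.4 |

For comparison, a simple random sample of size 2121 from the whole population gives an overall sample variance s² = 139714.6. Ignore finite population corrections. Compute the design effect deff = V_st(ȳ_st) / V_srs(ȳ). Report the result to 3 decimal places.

deff ≈ 0.470

V̂(ȳ_st) = Σ W_h² s_h²/n_h, with W_h = N_h/N and N = 11100:
  stratum 1: (4800/11100)²·346.0²/804 = 27.8441
  stratum 2: (4800/11100)²·113.3²/1066 = 2.25185
  stratum 3: (1500/11100)²·110.4²/251 = 0.88675
V_st = 30.9827
V_srs = s²/n = 139714.6/2121 = 65.872
deff = V_st / V_srs = 30.9827/65.872 = 0.4703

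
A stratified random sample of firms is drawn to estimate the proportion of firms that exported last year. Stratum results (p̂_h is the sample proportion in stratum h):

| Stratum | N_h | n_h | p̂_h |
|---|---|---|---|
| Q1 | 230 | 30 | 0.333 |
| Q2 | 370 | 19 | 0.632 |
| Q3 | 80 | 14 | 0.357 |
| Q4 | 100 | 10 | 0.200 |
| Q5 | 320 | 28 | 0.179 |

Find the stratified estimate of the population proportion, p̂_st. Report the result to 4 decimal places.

p̂_st ≈ 0.3784

N = 1100; stratum weights W_h = N_h/N.
p̂_st = Σ W_h p̂_h = (230·0.333 + 370·0.632 + 80·0.357 + 100·0.200 + 320·0.179)/1100 = 0.37843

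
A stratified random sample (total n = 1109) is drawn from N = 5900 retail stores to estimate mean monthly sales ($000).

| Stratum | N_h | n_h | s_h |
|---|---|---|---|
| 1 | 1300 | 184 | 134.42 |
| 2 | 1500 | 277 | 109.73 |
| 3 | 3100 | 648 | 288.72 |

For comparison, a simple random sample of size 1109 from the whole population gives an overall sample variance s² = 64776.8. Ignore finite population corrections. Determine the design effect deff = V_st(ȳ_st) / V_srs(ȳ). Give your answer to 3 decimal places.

V̂(ȳ_st) = Σ W_h² s_h²/n_h, with W_h = N_h/N and N = 5900:
  stratum 1: (1300/5900)²·134.42²/184 = 4.76752
  stratum 2: (1500/5900)²·109.73²/277 = 2.80963
  stratum 3: (3100/5900)²·288.72²/648 = 35.5139
V_st = 43.091
V_srs = s²/n = 64776.8/1109 = 58.4101
deff = V_st / V_srs = 43.091/58.4101 = 0.7377

deff ≈ 0.738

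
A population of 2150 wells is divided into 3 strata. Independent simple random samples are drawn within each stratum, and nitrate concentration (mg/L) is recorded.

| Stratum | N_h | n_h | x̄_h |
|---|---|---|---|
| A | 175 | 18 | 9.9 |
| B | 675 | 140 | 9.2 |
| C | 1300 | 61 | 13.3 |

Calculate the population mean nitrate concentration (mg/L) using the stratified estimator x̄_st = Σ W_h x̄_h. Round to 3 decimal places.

N = Σ N_h = 2150. Stratum weights W_h = N_h/N.
x̄_st = (175·9.9 + 675·9.2 + 1300·13.3) / 2150 = 11.73605

x̄_st ≈ 11.736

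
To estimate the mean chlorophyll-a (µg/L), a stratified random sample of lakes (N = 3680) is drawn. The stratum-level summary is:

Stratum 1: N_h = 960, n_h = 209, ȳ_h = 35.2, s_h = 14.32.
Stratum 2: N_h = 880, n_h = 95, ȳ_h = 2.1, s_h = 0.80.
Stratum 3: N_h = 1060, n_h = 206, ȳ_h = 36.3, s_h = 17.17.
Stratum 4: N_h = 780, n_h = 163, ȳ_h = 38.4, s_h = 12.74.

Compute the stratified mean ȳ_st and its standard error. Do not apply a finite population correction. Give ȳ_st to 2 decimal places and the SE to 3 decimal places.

ȳ_st ≈ 28.28, SE ≈ 0.480

ȳ_st = Σ W_h ȳ_h = (960·35.2 + 880·2.1 + 1060·36.3 + 780·38.4)/3680 = 28.27989
V̂(ȳ_st) = Σ W_h² s_h²/n_h, with W_h = N_h/N and N = 3680:
  stratum 1: (960/3680)²·14.32²/209 = 0.0667708
  stratum 2: (880/3680)²·0.80²/95 = 0.000385235
  stratum 3: (1060/3680)²·17.17²/206 = 0.118738
  stratum 4: (780/3680)²·12.74²/163 = 0.0447347
V̂(ȳ_st) = 0.230629
SE(ȳ_st) = √0.230629 = 0.480238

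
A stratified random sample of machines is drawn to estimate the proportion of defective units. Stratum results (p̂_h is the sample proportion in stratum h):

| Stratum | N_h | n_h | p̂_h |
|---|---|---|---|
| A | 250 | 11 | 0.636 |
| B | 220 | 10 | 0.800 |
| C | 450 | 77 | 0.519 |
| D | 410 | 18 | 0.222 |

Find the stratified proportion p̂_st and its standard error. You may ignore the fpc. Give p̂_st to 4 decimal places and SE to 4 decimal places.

N = 1330; stratum weights W_h = N_h/N.
p̂_st = Σ W_h p̂_h = (250·0.636 + 220·0.800 + 450·0.519 + 410·0.222)/1330 = 0.49592
V̂(p̂_st) = Σ W_h² p̂_h(1−p̂_h)/(n_h−1):
  stratum A: (250/1330)²·0.636·0.364/10 = 0.000817966
  stratum B: (220/1330)²·0.800·0.200/9 = 0.000486429
  stratum C: (450/1330)²·0.519·0.481/76 = 0.000376028
  stratum D: (410/1330)²·0.222·0.778/17 = 0.000965491
V̂(p̂_st) = 0.00264591; SE = √V̂ = 0.0514384

p̂_st ≈ 0.4959, SE ≈ 0.0514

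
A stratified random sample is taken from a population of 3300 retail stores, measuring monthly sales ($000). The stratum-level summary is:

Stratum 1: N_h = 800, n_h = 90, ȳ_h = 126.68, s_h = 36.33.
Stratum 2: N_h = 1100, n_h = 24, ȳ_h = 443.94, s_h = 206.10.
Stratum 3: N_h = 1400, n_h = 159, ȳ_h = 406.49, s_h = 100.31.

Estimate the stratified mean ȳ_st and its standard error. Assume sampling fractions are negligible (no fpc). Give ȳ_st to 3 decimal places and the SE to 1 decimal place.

ȳ_st ≈ 351.141, SE ≈ 14.5

ȳ_st = Σ W_h ȳ_h = (800·126.68 + 1100·443.94 + 1400·406.49)/3300 = 351.14061
V̂(ȳ_st) = Σ W_h² s_h²/n_h, with W_h = N_h/N and N = 3300:
  stratum 1: (800/3300)²·36.33²/90 = 0.861867
  stratum 2: (1100/3300)²·206.10²/24 = 196.654
  stratum 3: (1400/3300)²·100.31²/159 = 11.3899
V̂(ȳ_st) = 208.906
SE(ȳ_st) = √208.906 = 14.4536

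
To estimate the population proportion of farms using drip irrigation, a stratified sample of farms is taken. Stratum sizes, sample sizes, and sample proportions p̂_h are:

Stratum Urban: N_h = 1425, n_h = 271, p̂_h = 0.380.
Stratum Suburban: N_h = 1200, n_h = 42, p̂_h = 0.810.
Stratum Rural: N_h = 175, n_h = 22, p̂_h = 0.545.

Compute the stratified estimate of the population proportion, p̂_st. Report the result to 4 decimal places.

p̂_st ≈ 0.5746

N = 2800; stratum weights W_h = N_h/N.
p̂_st = Σ W_h p̂_h = (1425·0.380 + 1200·0.810 + 175·0.545)/2800 = 0.57460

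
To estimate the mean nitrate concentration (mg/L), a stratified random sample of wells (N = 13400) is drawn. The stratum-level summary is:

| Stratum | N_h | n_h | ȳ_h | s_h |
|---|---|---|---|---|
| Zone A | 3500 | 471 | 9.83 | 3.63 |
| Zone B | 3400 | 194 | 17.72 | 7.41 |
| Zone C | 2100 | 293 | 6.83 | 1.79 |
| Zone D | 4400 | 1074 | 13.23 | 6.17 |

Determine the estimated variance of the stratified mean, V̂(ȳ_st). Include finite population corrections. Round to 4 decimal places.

V̂(ȳ_st) = Σ W_h² (1 − n_h/N_h) s_h²/n_h, with W_h = N_h/N and N = 13400:
  stratum Zone A: (3500/13400)²·(1 − 471/3500)·3.63²/471 = 0.00165177
  stratum Zone B: (3400/13400)²·(1 − 194/3400)·7.41²/194 = 0.0171818
  stratum Zone C: (2100/13400)²·(1 − 293/2100)·1.79²/293 = 0.000231103
  stratum Zone D: (4400/13400)²·(1 − 1074/4400)·6.17²/1074 = 0.00288889
V̂(ȳ_st) = 0.0219535

V̂(ȳ_st) ≈ 0.0220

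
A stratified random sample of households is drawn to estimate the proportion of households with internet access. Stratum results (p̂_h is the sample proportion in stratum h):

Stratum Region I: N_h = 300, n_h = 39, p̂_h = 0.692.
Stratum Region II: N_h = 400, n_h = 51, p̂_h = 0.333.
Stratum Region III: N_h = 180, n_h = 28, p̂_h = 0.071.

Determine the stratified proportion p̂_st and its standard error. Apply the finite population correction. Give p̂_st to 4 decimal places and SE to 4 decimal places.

p̂_st ≈ 0.4018, SE ≈ 0.0381

N = 880; stratum weights W_h = N_h/N.
p̂_st = Σ W_h p̂_h = (300·0.692 + 400·0.333 + 180·0.071)/880 = 0.40180
V̂(p̂_st) = Σ W_h² (1 − n_h/N_h) p̂_h(1−p̂_h)/(n_h−1):
  stratum Region I: (300/880)²·(1 − 39/300)·0.692·0.308/38 = 0.000567113
  stratum Region II: (400/880)²·(1 − 51/400)·0.333·0.667/50 = 0.000800793
  stratum Region III: (180/880)²·(1 − 28/180)·0.071·0.929/27 = 8.631e-05
V̂(p̂_st) = 0.00145422; SE = √V̂ = 0.0381342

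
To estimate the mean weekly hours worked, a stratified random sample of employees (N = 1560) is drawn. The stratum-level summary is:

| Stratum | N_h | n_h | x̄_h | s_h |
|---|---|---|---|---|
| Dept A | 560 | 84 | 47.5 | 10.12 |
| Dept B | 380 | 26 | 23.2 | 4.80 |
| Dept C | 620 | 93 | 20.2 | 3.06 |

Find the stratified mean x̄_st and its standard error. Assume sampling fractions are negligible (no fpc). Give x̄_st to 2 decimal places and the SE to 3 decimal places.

x̄_st = Σ W_h x̄_h = (560·47.5 + 380·23.2 + 620·20.2)/1560 = 30.73077
V̂(x̄_st) = Σ W_h² s_h²/n_h, with W_h = N_h/N and N = 1560:
  stratum Dept A: (560/1560)²·10.12²/84 = 0.157112
  stratum Dept B: (380/1560)²·4.80²/26 = 0.0525808
  stratum Dept C: (620/1560)²·3.06²/93 = 0.0159036
V̂(x̄_st) = 0.225596
SE(x̄_st) = √0.225596 = 0.47497

x̄_st ≈ 30.73, SE ≈ 0.475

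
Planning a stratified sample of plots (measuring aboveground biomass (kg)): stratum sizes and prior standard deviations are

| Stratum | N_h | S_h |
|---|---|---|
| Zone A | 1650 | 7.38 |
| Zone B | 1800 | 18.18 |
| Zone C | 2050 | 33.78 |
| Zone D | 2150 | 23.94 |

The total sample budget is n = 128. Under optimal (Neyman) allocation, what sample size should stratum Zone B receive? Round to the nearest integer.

25

Neyman allocation: n_h = n · N_h S_h / Σ N_i S_i, with n = 128.
  stratum Zone A: N_h·S_h = 1650·7.38 = 12177.00
  stratum Zone B: N_h·S_h = 1800·18.18 = 32724.00
  stratum Zone C: N_h·S_h = 2050·33.78 = 69249.00
  stratum Zone D: N_h·S_h = 2150·23.94 = 51471.00
Σ N_h S_h = 165621.00
n for stratum Zone B = 128·32724.00/165621.00 = 25.291 → 25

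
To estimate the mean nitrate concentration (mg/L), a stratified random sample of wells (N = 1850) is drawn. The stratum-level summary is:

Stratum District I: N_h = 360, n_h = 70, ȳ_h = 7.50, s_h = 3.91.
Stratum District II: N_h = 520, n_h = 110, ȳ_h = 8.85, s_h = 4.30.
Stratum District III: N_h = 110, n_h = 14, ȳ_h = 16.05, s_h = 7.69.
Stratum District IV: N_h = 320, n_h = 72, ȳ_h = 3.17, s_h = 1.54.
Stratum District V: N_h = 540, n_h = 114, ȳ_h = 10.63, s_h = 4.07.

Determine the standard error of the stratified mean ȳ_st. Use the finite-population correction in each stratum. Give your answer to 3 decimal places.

V̂(ȳ_st) = Σ W_h² (1 − n_h/N_h) s_h²/n_h, with W_h = N_h/N and N = 1850:
  stratum District I: (360/1850)²·(1 − 70/360)·3.91²/70 = 0.00666212
  stratum District II: (520/1850)²·(1 − 110/520)·4.30²/110 = 0.010471
  stratum District III: (110/1850)²·(1 − 14/110)·7.69²/14 = 0.013033
  stratum District IV: (320/1850)²·(1 − 72/320)·1.54²/72 = 0.000763778
  stratum District V: (540/1850)²·(1 − 114/540)·4.07²/114 = 0.00976661
V̂(ȳ_st) = 0.0406965
SE(ȳ_st) = √0.0406965 = 0.201734

SE(ȳ_st) ≈ 0.202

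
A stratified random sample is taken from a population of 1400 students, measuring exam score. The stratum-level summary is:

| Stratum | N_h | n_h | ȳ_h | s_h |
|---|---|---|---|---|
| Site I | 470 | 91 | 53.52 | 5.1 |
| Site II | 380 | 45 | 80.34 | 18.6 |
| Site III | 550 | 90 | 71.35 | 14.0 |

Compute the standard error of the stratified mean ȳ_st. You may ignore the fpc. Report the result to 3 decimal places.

V̂(ȳ_st) = Σ W_h² s_h²/n_h, with W_h = N_h/N and N = 1400:
  stratum Site I: (470/1400)²·5.1²/91 = 0.0322136
  stratum Site II: (380/1400)²·18.6²/45 = 0.566402
  stratum Site III: (550/1400)²·14.0²/90 = 0.336111
V̂(ȳ_st) = 0.934726
SE(ȳ_st) = √0.934726 = 0.966812

SE(ȳ_st) ≈ 0.967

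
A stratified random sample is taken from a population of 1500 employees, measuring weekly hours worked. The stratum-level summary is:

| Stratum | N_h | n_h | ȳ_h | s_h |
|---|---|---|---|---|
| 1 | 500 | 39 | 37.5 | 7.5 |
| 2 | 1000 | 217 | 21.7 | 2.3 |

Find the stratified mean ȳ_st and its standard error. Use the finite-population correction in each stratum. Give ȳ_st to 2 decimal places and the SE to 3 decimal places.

ȳ_st = Σ W_h ȳ_h = (500·37.5 + 1000·21.7)/1500 = 26.96667
V̂(ȳ_st) = Σ W_h² (1 − n_h/N_h) s_h²/n_h, with W_h = N_h/N and N = 1500:
  stratum 1: (500/1500)²·(1 − 39/500)·7.5²/39 = 0.147756
  stratum 2: (1000/1500)²·(1 − 217/1000)·2.3²/217 = 0.0084835
V̂(ȳ_st) = 0.15624
SE(ȳ_st) = √0.15624 = 0.395272

ȳ_st ≈ 26.97, SE ≈ 0.395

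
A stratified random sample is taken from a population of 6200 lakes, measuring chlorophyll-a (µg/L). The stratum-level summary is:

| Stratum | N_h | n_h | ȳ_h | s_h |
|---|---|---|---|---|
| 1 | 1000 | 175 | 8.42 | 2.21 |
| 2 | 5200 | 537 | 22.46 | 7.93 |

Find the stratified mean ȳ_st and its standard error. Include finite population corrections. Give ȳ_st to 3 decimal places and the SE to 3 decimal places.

ȳ_st ≈ 20.195, SE ≈ 0.273

ȳ_st = Σ W_h ȳ_h = (1000·8.42 + 5200·22.46)/6200 = 20.19548
V̂(ȳ_st) = Σ W_h² (1 − n_h/N_h) s_h²/n_h, with W_h = N_h/N and N = 6200:
  stratum 1: (1000/6200)²·(1 − 175/1000)·2.21²/175 = 0.000598987
  stratum 2: (5200/6200)²·(1 − 537/5200)·7.93²/537 = 0.0738682
V̂(ȳ_st) = 0.0744672
SE(ȳ_st) = √0.0744672 = 0.272887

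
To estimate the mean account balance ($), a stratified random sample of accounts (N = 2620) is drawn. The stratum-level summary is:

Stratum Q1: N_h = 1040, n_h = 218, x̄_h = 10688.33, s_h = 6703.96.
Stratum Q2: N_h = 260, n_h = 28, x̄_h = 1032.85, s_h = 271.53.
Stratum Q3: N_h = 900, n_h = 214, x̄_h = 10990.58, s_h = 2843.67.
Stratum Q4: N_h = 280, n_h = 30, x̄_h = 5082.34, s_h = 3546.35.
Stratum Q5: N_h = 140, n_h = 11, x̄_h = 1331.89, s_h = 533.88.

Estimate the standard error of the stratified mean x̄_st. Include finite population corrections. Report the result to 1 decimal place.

SE(x̄_st) ≈ 182.9

V̂(x̄_st) = Σ W_h² (1 − n_h/N_h) s_h²/n_h, with W_h = N_h/N and N = 2620:
  stratum Q1: (1040/2620)²·(1 − 218/1040)·6703.96²/218 = 25674.9
  stratum Q2: (260/2620)²·(1 − 28/260)·271.53²/28 = 23.1386
  stratum Q3: (900/2620)²·(1 − 214/900)·2843.67²/214 = 3398.67
  stratum Q4: (280/2620)²·(1 − 30/280)·3546.35²/30 = 4275.01
  stratum Q5: (140/2620)²·(1 − 11/140)·533.88²/11 = 68.1726
V̂(x̄_st) = 33439.9
SE(x̄_st) = √33439.9 = 182.866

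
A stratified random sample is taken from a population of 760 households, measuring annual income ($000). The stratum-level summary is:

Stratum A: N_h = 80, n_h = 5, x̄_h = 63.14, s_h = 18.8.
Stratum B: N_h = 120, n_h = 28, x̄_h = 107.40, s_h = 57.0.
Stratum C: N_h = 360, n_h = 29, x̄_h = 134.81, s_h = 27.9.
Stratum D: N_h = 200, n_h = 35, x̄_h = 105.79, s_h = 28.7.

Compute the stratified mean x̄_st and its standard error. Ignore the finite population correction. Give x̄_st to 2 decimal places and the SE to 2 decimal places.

x̄_st ≈ 115.30, SE ≈ 3.37

x̄_st = Σ W_h x̄_h = (80·63.14 + 120·107.40 + 360·134.81 + 200·105.79)/760 = 115.30105
V̂(x̄_st) = Σ W_h² s_h²/n_h, with W_h = N_h/N and N = 760:
  stratum A: (80/760)²·18.8²/5 = 0.783247
  stratum B: (120/760)²·57.0²/28 = 2.89286
  stratum C: (360/760)²·27.9²/29 = 6.02266
  stratum D: (200/760)²·28.7²/35 = 1.62978
V̂(x̄_st) = 11.3285
SE(x̄_st) = √11.3285 = 3.36579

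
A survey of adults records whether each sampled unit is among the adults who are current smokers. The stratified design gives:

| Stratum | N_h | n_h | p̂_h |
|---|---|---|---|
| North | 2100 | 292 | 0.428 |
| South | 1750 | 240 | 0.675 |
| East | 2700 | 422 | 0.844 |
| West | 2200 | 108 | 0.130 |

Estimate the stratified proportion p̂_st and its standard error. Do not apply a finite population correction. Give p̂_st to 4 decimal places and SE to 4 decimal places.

p̂_st ≈ 0.5308, SE ≈ 0.0135

N = 8750; stratum weights W_h = N_h/N.
p̂_st = Σ W_h p̂_h = (2100·0.428 + 1750·0.675 + 2700·0.844 + 2200·0.130)/8750 = 0.53084
V̂(p̂_st) = Σ W_h² p̂_h(1−p̂_h)/(n_h−1):
  stratum North: (2100/8750)²·0.428·0.572/291 = 4.84584e-05
  stratum South: (1750/8750)²·0.675·0.325/239 = 3.67155e-05
  stratum East: (2700/8750)²·0.844·0.156/421 = 2.97781e-05
  stratum West: (2200/8750)²·0.130·0.870/107 = 6.68202e-05
V̂(p̂_st) = 0.000181772; SE = √V̂ = 0.0134823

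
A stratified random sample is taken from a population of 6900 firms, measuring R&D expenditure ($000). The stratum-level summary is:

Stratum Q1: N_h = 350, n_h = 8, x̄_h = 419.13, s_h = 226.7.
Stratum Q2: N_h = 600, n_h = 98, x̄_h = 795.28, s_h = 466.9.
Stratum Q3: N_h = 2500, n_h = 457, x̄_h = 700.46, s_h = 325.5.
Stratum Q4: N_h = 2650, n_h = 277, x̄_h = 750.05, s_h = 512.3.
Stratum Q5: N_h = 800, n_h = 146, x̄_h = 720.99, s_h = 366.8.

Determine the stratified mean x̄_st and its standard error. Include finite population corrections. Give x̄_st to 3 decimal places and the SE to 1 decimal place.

x̄_st ≈ 715.861, SE ≈ 13.8

x̄_st = Σ W_h x̄_h = (350·419.13 + 600·795.28 + 2500·700.46 + 2650·750.05 + 800·720.99)/6900 = 715.86058
V̂(x̄_st) = Σ W_h² (1 − n_h/N_h) s_h²/n_h, with W_h = N_h/N and N = 6900:
  stratum Q1: (350/6900)²·(1 − 8/350)·226.7²/8 = 16.1514
  stratum Q2: (600/6900)²·(1 − 98/600)·466.9²/98 = 14.0727
  stratum Q3: (2500/6900)²·(1 − 457/2500)·325.5²/457 = 24.8712
  stratum Q4: (2650/6900)²·(1 − 277/2650)·512.3²/277 = 125.145
  stratum Q5: (800/6900)²·(1 − 146/800)·366.8²/146 = 10.1269
V̂(x̄_st) = 190.367
SE(x̄_st) = √190.367 = 13.7974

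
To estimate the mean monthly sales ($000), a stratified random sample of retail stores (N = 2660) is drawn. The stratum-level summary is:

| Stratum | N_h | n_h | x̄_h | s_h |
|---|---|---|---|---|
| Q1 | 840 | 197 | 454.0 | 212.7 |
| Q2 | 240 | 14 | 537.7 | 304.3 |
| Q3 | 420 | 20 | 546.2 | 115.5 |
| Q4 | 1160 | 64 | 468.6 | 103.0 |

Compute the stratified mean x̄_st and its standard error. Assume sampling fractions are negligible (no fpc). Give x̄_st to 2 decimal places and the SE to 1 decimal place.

x̄_st = Σ W_h x̄_h = (840·454.0 + 240·537.7 + 420·546.2 + 1160·468.6)/2660 = 482.47669
V̂(x̄_st) = Σ W_h² s_h²/n_h, with W_h = N_h/N and N = 2660:
  stratum Q1: (840/2660)²·212.7²/197 = 22.9015
  stratum Q2: (240/2660)²·304.3²/14 = 53.8437
  stratum Q3: (420/2660)²·115.5²/20 = 16.6291
  stratum Q4: (1160/2660)²·103.0²/64 = 31.5244
V̂(x̄_st) = 124.899
SE(x̄_st) = √124.899 = 11.1758

x̄_st ≈ 482.48, SE ≈ 11.2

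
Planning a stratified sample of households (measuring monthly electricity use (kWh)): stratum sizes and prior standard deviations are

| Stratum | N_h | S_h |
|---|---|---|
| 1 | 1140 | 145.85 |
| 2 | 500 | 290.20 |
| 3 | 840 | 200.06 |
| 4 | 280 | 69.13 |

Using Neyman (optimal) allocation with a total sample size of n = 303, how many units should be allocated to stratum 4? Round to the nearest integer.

Neyman allocation: n_h = n · N_h S_h / Σ N_i S_i, with n = 303.
  stratum 1: N_h·S_h = 1140·145.85 = 166269.00
  stratum 2: N_h·S_h = 500·290.20 = 145100.00
  stratum 3: N_h·S_h = 840·200.06 = 168050.40
  stratum 4: N_h·S_h = 280·69.13 = 19356.40
Σ N_h S_h = 498775.80
n for stratum 4 = 303·19356.40/498775.80 = 11.759 → 12

12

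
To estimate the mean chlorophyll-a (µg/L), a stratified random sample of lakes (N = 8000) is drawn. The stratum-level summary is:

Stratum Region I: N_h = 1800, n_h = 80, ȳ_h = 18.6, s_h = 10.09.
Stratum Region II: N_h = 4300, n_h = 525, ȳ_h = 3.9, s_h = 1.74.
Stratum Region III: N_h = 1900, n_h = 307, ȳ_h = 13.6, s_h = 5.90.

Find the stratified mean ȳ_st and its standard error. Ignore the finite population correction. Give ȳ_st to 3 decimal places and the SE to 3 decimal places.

ȳ_st ≈ 9.511, SE ≈ 0.269

ȳ_st = Σ W_h ȳ_h = (1800·18.6 + 4300·3.9 + 1900·13.6)/8000 = 9.51125
V̂(ȳ_st) = Σ W_h² s_h²/n_h, with W_h = N_h/N and N = 8000:
  stratum Region I: (1800/8000)²·10.09²/80 = 0.0644254
  stratum Region II: (4300/8000)²·1.74²/525 = 0.00166608
  stratum Region III: (1900/8000)²·5.90²/307 = 0.00639577
V̂(ȳ_st) = 0.0724873
SE(ȳ_st) = √0.0724873 = 0.269235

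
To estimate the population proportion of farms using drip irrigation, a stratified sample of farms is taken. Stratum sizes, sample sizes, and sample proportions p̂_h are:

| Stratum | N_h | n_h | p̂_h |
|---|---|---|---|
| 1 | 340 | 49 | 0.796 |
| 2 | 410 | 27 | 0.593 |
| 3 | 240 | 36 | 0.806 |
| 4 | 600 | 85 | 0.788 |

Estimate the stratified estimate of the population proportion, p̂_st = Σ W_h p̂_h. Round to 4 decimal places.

p̂_st ≈ 0.7421

N = 1590; stratum weights W_h = N_h/N.
p̂_st = Σ W_h p̂_h = (340·0.796 + 410·0.593 + 240·0.806 + 600·0.788)/1590 = 0.74214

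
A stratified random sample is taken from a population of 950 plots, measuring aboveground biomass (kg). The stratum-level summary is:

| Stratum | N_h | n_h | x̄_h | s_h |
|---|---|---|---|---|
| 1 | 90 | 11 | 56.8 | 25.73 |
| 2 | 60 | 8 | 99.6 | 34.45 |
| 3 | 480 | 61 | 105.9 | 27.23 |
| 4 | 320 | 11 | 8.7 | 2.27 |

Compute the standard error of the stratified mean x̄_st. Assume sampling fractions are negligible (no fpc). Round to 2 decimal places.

V̂(x̄_st) = Σ W_h² s_h²/n_h, with W_h = N_h/N and N = 950:
  stratum 1: (90/950)²·25.73²/11 = 0.540163
  stratum 2: (60/950)²·34.45²/8 = 0.591757
  stratum 3: (480/950)²·27.23²/61 = 3.10314
  stratum 4: (320/950)²·2.27²/11 = 0.053151
V̂(x̄_st) = 4.28821
SE(x̄_st) = √4.28821 = 2.0708

SE(x̄_st) ≈ 2.07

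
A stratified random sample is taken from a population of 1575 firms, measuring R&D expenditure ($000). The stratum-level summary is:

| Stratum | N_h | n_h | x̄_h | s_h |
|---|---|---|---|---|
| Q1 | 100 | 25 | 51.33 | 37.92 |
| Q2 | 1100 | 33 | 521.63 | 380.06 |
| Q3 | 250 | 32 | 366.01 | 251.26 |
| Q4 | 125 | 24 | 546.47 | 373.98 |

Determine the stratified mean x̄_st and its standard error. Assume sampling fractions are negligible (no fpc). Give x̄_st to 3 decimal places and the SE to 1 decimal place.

x̄_st = Σ W_h x̄_h = (100·51.33 + 1100·521.63 + 250·366.01 + 125·546.47)/1575 = 469.03952
V̂(x̄_st) = Σ W_h² s_h²/n_h, with W_h = N_h/N and N = 1575:
  stratum Q1: (100/1575)²·37.92²/25 = 0.231865
  stratum Q2: (1100/1575)²·380.06²/33 = 2135.08
  stratum Q3: (250/1575)²·251.26²/32 = 49.7068
  stratum Q4: (125/1575)²·373.98²/24 = 36.7066
V̂(x̄_st) = 2221.73
SE(x̄_st) = √2221.73 = 47.1352

x̄_st ≈ 469.040, SE ≈ 47.1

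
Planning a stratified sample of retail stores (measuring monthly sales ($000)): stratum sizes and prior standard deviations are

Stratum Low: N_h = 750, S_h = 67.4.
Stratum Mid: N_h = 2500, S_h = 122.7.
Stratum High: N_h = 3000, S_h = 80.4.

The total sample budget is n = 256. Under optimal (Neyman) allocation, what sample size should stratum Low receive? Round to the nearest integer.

22

Neyman allocation: n_h = n · N_h S_h / Σ N_i S_i, with n = 256.
  stratum Low: N_h·S_h = 750·67.4 = 50550.00
  stratum Mid: N_h·S_h = 2500·122.7 = 306750.00
  stratum High: N_h·S_h = 3000·80.4 = 241200.00
Σ N_h S_h = 598500.00
n for stratum Low = 256·50550.00/598500.00 = 21.622 → 22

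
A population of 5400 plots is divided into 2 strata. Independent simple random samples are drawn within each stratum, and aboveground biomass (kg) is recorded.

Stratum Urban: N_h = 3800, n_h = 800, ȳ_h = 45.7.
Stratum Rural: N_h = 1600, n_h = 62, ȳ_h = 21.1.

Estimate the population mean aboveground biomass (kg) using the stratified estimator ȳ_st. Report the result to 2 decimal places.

ȳ_st ≈ 38.41

N = Σ N_h = 5400. Stratum weights W_h = N_h/N.
ȳ_st = (3800·45.7 + 1600·21.1) / 5400 = 38.4111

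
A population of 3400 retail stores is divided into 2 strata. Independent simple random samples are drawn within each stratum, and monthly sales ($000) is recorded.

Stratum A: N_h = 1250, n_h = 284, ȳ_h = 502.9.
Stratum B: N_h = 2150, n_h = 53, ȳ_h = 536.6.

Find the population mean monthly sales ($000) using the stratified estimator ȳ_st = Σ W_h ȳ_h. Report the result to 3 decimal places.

N = Σ N_h = 3400. Stratum weights W_h = N_h/N.
ȳ_st = (1250·502.9 + 2150·536.6) / 3400 = 524.21029

ȳ_st ≈ 524.210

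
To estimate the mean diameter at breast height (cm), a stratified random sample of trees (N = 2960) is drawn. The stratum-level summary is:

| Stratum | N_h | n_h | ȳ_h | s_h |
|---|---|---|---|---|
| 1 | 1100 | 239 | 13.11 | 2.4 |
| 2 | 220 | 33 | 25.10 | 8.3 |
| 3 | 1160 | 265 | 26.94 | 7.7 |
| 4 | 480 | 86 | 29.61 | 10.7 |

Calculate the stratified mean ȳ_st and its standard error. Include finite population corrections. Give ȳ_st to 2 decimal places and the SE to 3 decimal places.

ȳ_st ≈ 22.10, SE ≈ 0.260

ȳ_st = Σ W_h ȳ_h = (1100·13.11 + 220·25.10 + 1160·26.94 + 480·29.61)/2960 = 22.09669
V̂(ȳ_st) = Σ W_h² (1 − n_h/N_h) s_h²/n_h, with W_h = N_h/N and N = 2960:
  stratum 1: (1100/2960)²·(1 − 239/1100)·2.4²/239 = 0.00260518
  stratum 2: (220/2960)²·(1 − 33/220)·8.3²/33 = 0.00980219
  stratum 3: (1160/2960)²·(1 − 265/1160)·7.7²/265 = 0.0265114
  stratum 4: (480/2960)²·(1 − 86/480)·10.7²/86 = 0.0287358
V̂(ȳ_st) = 0.0676546
SE(ȳ_st) = √0.0676546 = 0.260105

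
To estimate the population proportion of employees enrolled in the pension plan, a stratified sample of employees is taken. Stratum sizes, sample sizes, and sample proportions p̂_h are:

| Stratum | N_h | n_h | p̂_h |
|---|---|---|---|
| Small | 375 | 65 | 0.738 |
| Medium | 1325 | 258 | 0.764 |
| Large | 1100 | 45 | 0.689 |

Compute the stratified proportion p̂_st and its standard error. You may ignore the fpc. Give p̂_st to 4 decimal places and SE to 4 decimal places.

N = 2800; stratum weights W_h = N_h/N.
p̂_st = Σ W_h p̂_h = (375·0.738 + 1325·0.764 + 1100·0.689)/2800 = 0.73105
V̂(p̂_st) = Σ W_h² p̂_h(1−p̂_h)/(n_h−1):
  stratum Small: (375/2800)²·0.738·0.262/64 = 5.41906e-05
  stratum Medium: (1325/2800)²·0.764·0.236/257 = 0.000157104
  stratum Large: (1100/2800)²·0.689·0.311/44 = 0.000751616
V̂(p̂_st) = 0.000962911; SE = √V̂ = 0.0310308

p̂_st ≈ 0.7311, SE ≈ 0.0310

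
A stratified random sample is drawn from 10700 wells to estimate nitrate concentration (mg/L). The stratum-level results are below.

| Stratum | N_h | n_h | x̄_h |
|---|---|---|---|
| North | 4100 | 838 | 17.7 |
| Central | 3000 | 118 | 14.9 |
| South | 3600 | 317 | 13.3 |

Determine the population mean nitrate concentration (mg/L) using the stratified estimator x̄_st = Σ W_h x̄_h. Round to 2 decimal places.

x̄_st ≈ 15.43

N = Σ N_h = 10700. Stratum weights W_h = N_h/N.
x̄_st = (4100·17.7 + 3000·14.9 + 3600·13.3) / 10700 = 15.4346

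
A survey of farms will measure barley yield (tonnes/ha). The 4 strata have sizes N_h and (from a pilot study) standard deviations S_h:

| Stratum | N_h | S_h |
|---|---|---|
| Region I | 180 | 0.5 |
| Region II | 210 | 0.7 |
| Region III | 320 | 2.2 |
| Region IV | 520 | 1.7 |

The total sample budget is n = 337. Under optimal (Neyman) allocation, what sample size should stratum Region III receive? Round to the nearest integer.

Neyman allocation: n_h = n · N_h S_h / Σ N_i S_i, with n = 337.
  stratum Region I: N_h·S_h = 180·0.5 = 90.00
  stratum Region II: N_h·S_h = 210·0.7 = 147.00
  stratum Region III: N_h·S_h = 320·2.2 = 704.00
  stratum Region IV: N_h·S_h = 520·1.7 = 884.00
Σ N_h S_h = 1825.00
n for stratum Region III = 337·704.00/1825.00 = 129.999 → 130

130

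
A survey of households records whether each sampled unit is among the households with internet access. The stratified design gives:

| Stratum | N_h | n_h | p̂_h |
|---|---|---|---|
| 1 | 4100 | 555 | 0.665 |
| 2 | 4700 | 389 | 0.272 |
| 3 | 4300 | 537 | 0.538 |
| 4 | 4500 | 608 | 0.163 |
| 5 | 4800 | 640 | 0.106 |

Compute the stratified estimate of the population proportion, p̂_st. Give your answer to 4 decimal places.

N = 22400; stratum weights W_h = N_h/N.
p̂_st = Σ W_h p̂_h = (4100·0.665 + 4700·0.272 + 4300·0.538 + 4500·0.163 + 4800·0.106)/22400 = 0.33753

p̂_st ≈ 0.3375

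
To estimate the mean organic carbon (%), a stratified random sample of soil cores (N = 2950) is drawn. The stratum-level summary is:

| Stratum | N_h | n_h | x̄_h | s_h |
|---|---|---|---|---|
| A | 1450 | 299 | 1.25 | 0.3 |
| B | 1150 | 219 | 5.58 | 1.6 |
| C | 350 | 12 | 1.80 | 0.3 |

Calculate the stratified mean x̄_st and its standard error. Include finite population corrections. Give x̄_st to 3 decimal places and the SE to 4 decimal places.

x̄_st = Σ W_h x̄_h = (1450·1.25 + 1150·5.58 + 350·1.80)/2950 = 3.00322
V̂(x̄_st) = Σ W_h² (1 − n_h/N_h) s_h²/n_h, with W_h = N_h/N and N = 2950:
  stratum A: (1450/2950)²·(1 − 299/1450)·0.3²/299 = 5.77259e-05
  stratum B: (1150/2950)²·(1 − 219/1150)·1.6²/219 = 0.00143813
  stratum C: (350/2950)²·(1 − 12/350)·0.3²/12 = 0.000101953
V̂(x̄_st) = 0.00159781
SE(x̄_st) = √0.00159781 = 0.0399727

x̄_st ≈ 3.003, SE ≈ 0.0400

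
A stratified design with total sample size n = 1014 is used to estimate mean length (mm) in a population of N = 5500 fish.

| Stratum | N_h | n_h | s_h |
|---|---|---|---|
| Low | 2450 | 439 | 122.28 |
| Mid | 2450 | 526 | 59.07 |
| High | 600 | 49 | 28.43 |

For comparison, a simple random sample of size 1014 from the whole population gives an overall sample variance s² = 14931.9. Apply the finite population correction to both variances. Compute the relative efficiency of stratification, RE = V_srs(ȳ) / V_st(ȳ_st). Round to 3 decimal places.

V̂(ȳ_st) = Σ W_h² (1 − n_h/N_h) s_h²/n_h, with W_h = N_h/N and N = 5500:
  stratum Low: (2450/5500)²·(1 − 439/2450)·122.28²/439 = 5.54752
  stratum Mid: (2450/5500)²·(1 − 526/2450)·59.07²/526 = 1.0337
  stratum High: (600/5500)²·(1 − 49/600)·28.43²/49 = 0.180275
V_st = 6.7615
V_srs = (1 − 1014/5500)·14931.9/1014 = 12.0108
Relative efficiency = V_srs / V_st = 12.0108/6.7615 = 1.7764

RE ≈ 1.776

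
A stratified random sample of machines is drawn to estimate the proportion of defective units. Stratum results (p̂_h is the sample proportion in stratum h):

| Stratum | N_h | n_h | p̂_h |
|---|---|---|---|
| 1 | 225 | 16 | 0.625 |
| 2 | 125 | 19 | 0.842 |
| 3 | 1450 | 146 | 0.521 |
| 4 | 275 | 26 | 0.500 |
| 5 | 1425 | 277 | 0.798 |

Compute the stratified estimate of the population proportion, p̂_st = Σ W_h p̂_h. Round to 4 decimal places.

N = 3500; stratum weights W_h = N_h/N.
p̂_st = Σ W_h p̂_h = (225·0.625 + 125·0.842 + 1450·0.521 + 275·0.500 + 1425·0.798)/3500 = 0.65028

p̂_st ≈ 0.6503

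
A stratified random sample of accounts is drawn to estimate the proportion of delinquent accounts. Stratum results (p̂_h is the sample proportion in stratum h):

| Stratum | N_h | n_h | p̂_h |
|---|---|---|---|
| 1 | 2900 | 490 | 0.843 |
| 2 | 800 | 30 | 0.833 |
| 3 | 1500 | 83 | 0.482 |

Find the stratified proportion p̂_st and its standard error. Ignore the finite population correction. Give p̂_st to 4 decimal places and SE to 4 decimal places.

N = 5200; stratum weights W_h = N_h/N.
p̂_st = Σ W_h p̂_h = (2900·0.843 + 800·0.833 + 1500·0.482)/5200 = 0.73733
V̂(p̂_st) = Σ W_h² p̂_h(1−p̂_h)/(n_h−1):
  stratum 1: (2900/5200)²·0.843·0.157/489 = 8.41798e-05
  stratum 2: (800/5200)²·0.833·0.167/29 = 0.000113537
  stratum 3: (1500/5200)²·0.482·0.518/82 = 0.00025336
V̂(p̂_st) = 0.000451077; SE = √V̂ = 0.0212386

p̂_st ≈ 0.7373, SE ≈ 0.0212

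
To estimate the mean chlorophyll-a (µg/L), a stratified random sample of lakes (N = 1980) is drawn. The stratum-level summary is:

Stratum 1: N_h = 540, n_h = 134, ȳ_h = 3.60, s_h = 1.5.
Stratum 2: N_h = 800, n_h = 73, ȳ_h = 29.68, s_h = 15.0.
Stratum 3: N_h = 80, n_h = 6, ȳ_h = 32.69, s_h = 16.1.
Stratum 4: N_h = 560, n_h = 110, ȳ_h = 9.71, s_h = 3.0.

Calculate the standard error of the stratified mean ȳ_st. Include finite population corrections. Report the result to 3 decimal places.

V̂(ȳ_st) = Σ W_h² (1 − n_h/N_h) s_h²/n_h, with W_h = N_h/N and N = 1980:
  stratum 1: (540/1980)²·(1 − 134/540)·1.5²/134 = 0.000939003
  stratum 2: (800/1980)²·(1 − 73/800)·15.0²/73 = 0.45725
  stratum 3: (80/1980)²·(1 − 6/80)·16.1²/6 = 0.0652367
  stratum 4: (560/1980)²·(1 − 110/560)·3.0²/110 = 0.0052592
V̂(ȳ_st) = 0.528685
SE(ȳ_st) = √0.528685 = 0.727107

SE(ȳ_st) ≈ 0.727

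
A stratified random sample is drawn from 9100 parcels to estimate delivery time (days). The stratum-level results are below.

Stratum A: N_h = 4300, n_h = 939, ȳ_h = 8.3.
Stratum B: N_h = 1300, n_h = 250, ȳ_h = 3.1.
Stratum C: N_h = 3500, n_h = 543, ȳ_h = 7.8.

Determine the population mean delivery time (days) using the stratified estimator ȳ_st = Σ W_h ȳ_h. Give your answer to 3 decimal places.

N = Σ N_h = 9100. Stratum weights W_h = N_h/N.
ȳ_st = (4300·8.3 + 1300·3.1 + 3500·7.8) / 9100 = 7.36484

ȳ_st ≈ 7.365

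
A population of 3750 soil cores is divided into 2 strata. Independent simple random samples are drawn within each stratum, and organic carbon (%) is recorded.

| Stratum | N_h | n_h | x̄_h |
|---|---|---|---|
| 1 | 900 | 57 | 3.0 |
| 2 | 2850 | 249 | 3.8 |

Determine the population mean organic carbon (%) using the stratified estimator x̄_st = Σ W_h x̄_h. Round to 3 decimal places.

N = Σ N_h = 3750. Stratum weights W_h = N_h/N.
x̄_st = (900·3.0 + 2850·3.8) / 3750 = 3.60800

x̄_st ≈ 3.608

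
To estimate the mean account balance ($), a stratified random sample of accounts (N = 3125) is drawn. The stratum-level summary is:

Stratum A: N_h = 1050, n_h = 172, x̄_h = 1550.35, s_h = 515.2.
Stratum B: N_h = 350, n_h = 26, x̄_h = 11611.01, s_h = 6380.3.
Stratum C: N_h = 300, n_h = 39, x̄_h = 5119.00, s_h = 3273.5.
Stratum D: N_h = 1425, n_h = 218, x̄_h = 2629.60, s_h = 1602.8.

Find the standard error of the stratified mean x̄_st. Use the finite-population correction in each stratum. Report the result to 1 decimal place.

V̂(x̄_st) = Σ W_h² (1 − n_h/N_h) s_h²/n_h, with W_h = N_h/N and N = 3125:
  stratum A: (1050/3125)²·(1 − 172/1050)·515.2²/172 = 145.682
  stratum B: (350/3125)²·(1 − 26/350)·6380.3²/26 = 18181.2
  stratum C: (300/3125)²·(1 − 39/300)·3273.5²/39 = 2203.04
  stratum D: (1425/3125)²·(1 − 218/1425)·1602.8²/218 = 2075.51
V̂(x̄_st) = 22605.4
SE(x̄_st) = √22605.4 = 150.351

SE(x̄_st) ≈ 150.4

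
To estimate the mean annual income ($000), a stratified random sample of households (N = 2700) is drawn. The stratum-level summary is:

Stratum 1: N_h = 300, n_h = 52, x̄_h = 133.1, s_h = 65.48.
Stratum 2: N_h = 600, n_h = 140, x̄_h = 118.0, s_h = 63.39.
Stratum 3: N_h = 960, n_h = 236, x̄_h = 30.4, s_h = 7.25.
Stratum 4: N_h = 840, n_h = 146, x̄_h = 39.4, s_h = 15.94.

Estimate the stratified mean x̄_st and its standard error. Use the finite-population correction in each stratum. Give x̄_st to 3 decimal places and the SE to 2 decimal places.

x̄_st = Σ W_h x̄_h = (300·133.1 + 600·118.0 + 960·30.4 + 840·39.4)/2700 = 64.07778
V̂(x̄_st) = Σ W_h² (1 − n_h/N_h) s_h²/n_h, with W_h = N_h/N and N = 2700:
  stratum 1: (300/2700)²·(1 − 52/300)·65.48²/52 = 0.84151
  stratum 2: (600/2700)²·(1 − 140/600)·63.39²/140 = 1.08666
  stratum 3: (960/2700)²·(1 − 236/960)·7.25²/236 = 0.0212347
  stratum 4: (840/2700)²·(1 − 146/840)·15.94²/146 = 0.139167
V̂(x̄_st) = 2.08857
SE(x̄_st) = √2.08857 = 1.44519

x̄_st ≈ 64.078, SE ≈ 1.45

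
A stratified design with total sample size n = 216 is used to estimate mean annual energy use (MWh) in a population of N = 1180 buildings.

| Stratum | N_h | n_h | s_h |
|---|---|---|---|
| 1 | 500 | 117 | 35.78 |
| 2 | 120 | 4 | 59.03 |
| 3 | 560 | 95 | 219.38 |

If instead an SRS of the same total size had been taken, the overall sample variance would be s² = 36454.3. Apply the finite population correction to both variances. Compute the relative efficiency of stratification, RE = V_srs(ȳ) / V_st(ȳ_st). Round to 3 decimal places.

RE ≈ 1.314

V̂(ȳ_st) = Σ W_h² (1 − n_h/N_h) s_h²/n_h, with W_h = N_h/N and N = 1180:
  stratum 1: (500/1180)²·(1 − 117/500)·35.78²/117 = 1.50487
  stratum 2: (120/1180)²·(1 − 4/120)·59.03²/4 = 8.70885
  stratum 3: (560/1180)²·(1 − 95/560)·219.38²/95 = 94.7431
V_st = 104.957
V_srs = (1 − 216/1180)·36454.3/216 = 137.876
Relative efficiency = V_srs / V_st = 137.876/104.957 = 1.3136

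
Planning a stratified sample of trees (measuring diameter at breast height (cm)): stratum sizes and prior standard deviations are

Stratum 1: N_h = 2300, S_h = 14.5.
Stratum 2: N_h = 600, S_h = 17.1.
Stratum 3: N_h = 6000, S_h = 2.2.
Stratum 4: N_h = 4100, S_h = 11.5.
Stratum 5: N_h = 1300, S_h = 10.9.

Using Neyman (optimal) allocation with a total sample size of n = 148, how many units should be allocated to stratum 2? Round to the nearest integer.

13

Neyman allocation: n_h = n · N_h S_h / Σ N_i S_i, with n = 148.
  stratum 1: N_h·S_h = 2300·14.5 = 33350.00
  stratum 2: N_h·S_h = 600·17.1 = 10260.00
  stratum 3: N_h·S_h = 6000·2.2 = 13200.00
  stratum 4: N_h·S_h = 4100·11.5 = 47150.00
  stratum 5: N_h·S_h = 1300·10.9 = 14170.00
Σ N_h S_h = 118130.00
n for stratum 2 = 148·10260.00/118130.00 = 12.854 → 13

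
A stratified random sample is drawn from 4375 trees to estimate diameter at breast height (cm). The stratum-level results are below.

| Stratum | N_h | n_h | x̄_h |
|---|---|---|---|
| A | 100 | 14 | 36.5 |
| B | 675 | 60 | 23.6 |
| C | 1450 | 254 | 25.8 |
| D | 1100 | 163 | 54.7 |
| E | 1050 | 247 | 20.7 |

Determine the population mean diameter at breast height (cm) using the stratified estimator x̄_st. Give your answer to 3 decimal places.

N = Σ N_h = 4375. Stratum weights W_h = N_h/N.
x̄_st = (100·36.5 + 675·23.6 + 1450·25.8 + 1100·54.7 + 1050·20.7) / 4375 = 31.74743

x̄_st ≈ 31.747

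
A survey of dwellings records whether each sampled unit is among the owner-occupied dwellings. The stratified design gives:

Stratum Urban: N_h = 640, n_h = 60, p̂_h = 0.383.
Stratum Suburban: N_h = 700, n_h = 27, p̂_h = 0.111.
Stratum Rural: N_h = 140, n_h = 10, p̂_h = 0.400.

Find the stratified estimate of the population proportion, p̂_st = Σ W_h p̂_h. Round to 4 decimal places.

p̂_st ≈ 0.2560

N = 1480; stratum weights W_h = N_h/N.
p̂_st = Σ W_h p̂_h = (640·0.383 + 700·0.111 + 140·0.400)/1480 = 0.25596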